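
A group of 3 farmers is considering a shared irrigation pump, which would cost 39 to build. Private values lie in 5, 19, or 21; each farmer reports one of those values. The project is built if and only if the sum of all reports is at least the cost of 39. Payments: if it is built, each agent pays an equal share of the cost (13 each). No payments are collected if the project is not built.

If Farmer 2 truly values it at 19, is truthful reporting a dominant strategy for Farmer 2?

Check each profile of the others' reports and compare truth against every alternative report.
Others report (5, 19): truth gives 6, best alternative gives 6.
Others report (5, 21): truth gives 6, best alternative gives 6.
Others report (19, 5): truth gives 6, best alternative gives 6.
Others report (19, 19): truth gives 6, best alternative gives 6.
Others report (19, 21): truth gives 6, best alternative gives 6.
Others report (21, 5): truth gives 6, best alternative gives 6.
(Remaining 3 profiles checked similarly; truth is weakly best in each.)
In every case the truthful report is at least as good as any alternative, so it is a dominant strategy.

Yes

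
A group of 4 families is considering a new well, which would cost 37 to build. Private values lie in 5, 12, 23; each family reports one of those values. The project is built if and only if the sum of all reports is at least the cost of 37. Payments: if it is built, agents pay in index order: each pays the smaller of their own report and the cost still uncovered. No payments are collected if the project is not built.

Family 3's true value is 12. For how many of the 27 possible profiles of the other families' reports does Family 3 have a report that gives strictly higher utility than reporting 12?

Others report (5, 5, 23): truth gives 0; report 5 gives 7 > 0. Violating.
Others report (5, 12, 23): truth gives 0; report 5 gives 7 > 0. Violating.
Others report (5, 23, 5): truth gives 3; report 5 gives 7 > 3. Violating.
Others report (5, 23, 12): truth gives 3; report 5 gives 7 > 3. Violating.
Others report (5, 5, 5): truth gives 0; no alternative beats it.
Others report (5, 5, 12): truth gives 0; no alternative beats it.
(Checking all 27 profiles: 11 have a profitable deviation, 16 do not.)

11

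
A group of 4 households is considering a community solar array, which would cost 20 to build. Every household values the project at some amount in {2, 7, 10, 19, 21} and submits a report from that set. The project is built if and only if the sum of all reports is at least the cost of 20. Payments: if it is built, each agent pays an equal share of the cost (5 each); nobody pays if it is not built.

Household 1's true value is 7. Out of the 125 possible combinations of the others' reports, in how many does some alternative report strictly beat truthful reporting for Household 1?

Others report (2, 2, 2): truth gives 0; report 19 gives 2 > 0. Violating.
Others report (2, 2, 7): truth gives 0; report 10 gives 2 > 0. Violating.
Others report (2, 7, 2): truth gives 0; report 10 gives 2 > 0. Violating.
Others report (7, 2, 2): truth gives 0; report 10 gives 2 > 0. Violating.
Others report (2, 2, 10): truth gives 2; no alternative beats it.
Others report (2, 2, 19): truth gives 2; no alternative beats it.
(Checking all 125 profiles: 4 have a profitable deviation, 121 do not.)

4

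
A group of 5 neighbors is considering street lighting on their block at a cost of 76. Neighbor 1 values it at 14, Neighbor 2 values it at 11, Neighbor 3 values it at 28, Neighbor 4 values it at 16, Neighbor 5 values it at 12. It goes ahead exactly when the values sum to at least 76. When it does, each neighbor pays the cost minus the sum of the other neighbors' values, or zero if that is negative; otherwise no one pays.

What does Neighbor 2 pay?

6

Total value 81 ≥ cost 76, so the project is built.
The other neighbors' values sum to 70.
Cost minus that sum is 76 - 70 = 6.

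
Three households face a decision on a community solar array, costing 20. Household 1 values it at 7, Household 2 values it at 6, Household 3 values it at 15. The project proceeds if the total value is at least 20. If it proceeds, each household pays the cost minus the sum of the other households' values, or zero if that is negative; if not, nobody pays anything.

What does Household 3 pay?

7

Total value 28 ≥ cost 20, so the project is built.
The other households' values sum to 13.
Cost minus that sum is 20 - 13 = 7.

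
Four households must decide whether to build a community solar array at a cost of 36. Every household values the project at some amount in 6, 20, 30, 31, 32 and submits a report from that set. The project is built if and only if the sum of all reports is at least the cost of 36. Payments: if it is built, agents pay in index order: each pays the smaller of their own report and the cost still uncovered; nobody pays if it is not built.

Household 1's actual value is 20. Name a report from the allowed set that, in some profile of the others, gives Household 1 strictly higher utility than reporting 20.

6

Suppose Household 2 reports 6, Household 3 reports 6 and Household 4 reports 20.
Report 20: project built, pays 20, utility 20 - 20 = 0.
Report 6: project built, pays 6, utility 20 - 6 = 14.
So reporting 6 beats truth here (14 > 0).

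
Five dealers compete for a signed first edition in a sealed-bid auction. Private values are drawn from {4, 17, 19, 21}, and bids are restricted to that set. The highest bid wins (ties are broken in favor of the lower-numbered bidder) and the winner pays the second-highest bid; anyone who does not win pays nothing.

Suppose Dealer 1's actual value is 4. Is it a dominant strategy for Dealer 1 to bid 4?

Check each profile of the others' bids and compare truth against every alternative bid.
Others bid (4, 4, 4, 17): truth gives 0, best alternative gives -13.
Others bid (4, 4, 17, 4): truth gives 0, best alternative gives -13.
Others bid (4, 4, 17, 17): truth gives 0, best alternative gives -13.
Others bid (4, 17, 4, 4): truth gives 0, best alternative gives -13.
Others bid (4, 17, 4, 17): truth gives 0, best alternative gives -13.
Others bid (4, 17, 17, 4): truth gives 0, best alternative gives -13.
(Remaining 250 profiles checked similarly; truth is weakly best in each.)
In every case the truthful bid is at least as good as any alternative, so it is a dominant strategy.

Yes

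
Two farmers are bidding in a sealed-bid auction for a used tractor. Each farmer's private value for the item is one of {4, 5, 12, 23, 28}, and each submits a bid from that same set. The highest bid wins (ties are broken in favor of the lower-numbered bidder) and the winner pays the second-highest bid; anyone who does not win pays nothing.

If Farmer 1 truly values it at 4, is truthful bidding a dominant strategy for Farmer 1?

Yes

Check each profile of the others' bids and compare truth against every alternative bid.
Others bid (5): truth gives 0, best alternative gives -1.
Others bid (4): truth gives 0, best alternative gives 0.
Others bid (12): truth gives 0, best alternative gives 0.
Others bid (23): truth gives 0, best alternative gives 0.
Others bid (28): truth gives 0, best alternative gives 0.
In every case the truthful bid is at least as good as any alternative, so it is a dominant strategy.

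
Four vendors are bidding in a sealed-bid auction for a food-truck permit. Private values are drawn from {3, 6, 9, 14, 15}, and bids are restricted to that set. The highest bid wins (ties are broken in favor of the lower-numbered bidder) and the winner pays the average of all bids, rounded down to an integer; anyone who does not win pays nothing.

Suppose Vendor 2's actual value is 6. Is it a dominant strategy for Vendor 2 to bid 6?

Consider the case where Vendor 1 bids 6, Vendor 3 bids 3 and Vendor 4 bids 3.
Truthful bid 6: loses, pays 0, utility 0.
Bid 9 instead: wins, pays 5, utility 6 - 5 = 1.
Since 1 > 0, bidding 9 is strictly better here, so truthful bidding is not dominant.

No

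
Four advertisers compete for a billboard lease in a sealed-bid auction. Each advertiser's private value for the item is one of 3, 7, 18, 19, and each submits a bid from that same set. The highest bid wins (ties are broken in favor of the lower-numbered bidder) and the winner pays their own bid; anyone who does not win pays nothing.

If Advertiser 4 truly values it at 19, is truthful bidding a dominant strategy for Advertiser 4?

No

Consider the case where Advertiser 1 bids 3, Advertiser 2 bids 3 and Advertiser 3 bids 3.
Truthful bid 19: wins, pays 19, utility 19 - 19 = 0.
Bid 7 instead: wins, pays 7, utility 19 - 7 = 12.
Since 12 > 0, bidding 7 is strictly better here, so truthful bidding is not dominant.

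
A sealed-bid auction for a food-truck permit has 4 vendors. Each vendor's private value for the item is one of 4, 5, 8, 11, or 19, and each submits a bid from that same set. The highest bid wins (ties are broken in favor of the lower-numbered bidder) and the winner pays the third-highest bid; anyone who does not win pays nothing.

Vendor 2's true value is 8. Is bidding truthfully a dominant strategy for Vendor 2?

No

Consider the case where Vendor 1 bids 4, Vendor 3 bids 4 and Vendor 4 bids 11.
Truthful bid 8: loses, pays 0, utility 0.
Bid 11 instead: wins, pays 4, utility 8 - 4 = 4.
Since 4 > 0, bidding 11 is strictly better here, so truthful bidding is not dominant.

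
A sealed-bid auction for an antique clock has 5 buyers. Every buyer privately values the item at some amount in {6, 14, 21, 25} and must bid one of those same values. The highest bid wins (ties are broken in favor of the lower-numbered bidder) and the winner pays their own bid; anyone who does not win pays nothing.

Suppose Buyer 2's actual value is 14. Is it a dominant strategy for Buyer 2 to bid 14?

Check each profile of the others' bids and compare truth against every alternative bid.
Others bid (6, 6, 6, 6): truth gives 0, best alternative gives 0.
Others bid (6, 6, 6, 14): truth gives 0, best alternative gives 0.
Others bid (6, 6, 6, 21): truth gives 0, best alternative gives 0.
Others bid (6, 6, 6, 25): truth gives 0, best alternative gives 0.
Others bid (6, 6, 14, 6): truth gives 0, best alternative gives 0.
Others bid (6, 6, 14, 14): truth gives 0, best alternative gives 0.
(Remaining 250 profiles checked similarly; truth is weakly best in each.)
In every case the truthful bid is at least as good as any alternative, so it is a dominant strategy.

Yes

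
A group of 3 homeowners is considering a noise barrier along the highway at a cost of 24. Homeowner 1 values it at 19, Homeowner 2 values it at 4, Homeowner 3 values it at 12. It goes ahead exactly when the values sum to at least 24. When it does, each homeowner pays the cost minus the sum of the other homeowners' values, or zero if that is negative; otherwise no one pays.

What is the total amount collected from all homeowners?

Total value 35 ≥ cost 24, so it is built.
Homeowner 1: others sum to 16; max(0, 24 - 16) = 8.
Homeowner 2: others sum to 31; max(0, 24 - 31) = 0.
Homeowner 3: others sum to 23; max(0, 24 - 23) = 1.
Total collected = 8 + 0 + 1 = 9.

9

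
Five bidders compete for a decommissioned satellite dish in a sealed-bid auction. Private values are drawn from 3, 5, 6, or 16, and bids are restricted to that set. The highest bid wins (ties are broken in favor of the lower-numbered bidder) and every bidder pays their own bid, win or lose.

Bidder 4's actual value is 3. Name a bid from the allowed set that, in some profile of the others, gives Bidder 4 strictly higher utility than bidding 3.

Suppose Bidder 1 bids 3, Bidder 2 bids 3, Bidder 3 bids 3 and Bidder 5 bids 3.
Bid 3: loses but pays 3, utility -3.
Bid 5: wins, pays 5, utility 3 - 5 = -2.
So bidding 5 beats truth here (-2 > -3).

5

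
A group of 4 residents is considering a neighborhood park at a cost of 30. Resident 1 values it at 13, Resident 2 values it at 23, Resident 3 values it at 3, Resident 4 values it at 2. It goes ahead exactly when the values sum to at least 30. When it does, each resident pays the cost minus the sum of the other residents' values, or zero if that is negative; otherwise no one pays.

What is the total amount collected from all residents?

Total value 41 ≥ cost 30, so it is built.
Resident 1: others sum to 28; max(0, 30 - 28) = 2.
Resident 2: others sum to 18; max(0, 30 - 18) = 12.
Resident 3: others sum to 38; max(0, 30 - 38) = 0.
Resident 4: others sum to 39; max(0, 30 - 39) = 0.
Total collected = 2 + 12 + 0 + 0 = 14.

14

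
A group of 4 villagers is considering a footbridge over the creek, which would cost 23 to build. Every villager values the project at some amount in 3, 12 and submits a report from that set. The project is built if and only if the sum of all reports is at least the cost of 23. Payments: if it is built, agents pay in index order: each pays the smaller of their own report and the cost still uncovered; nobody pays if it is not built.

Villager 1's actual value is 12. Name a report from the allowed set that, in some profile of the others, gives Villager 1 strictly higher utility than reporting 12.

3

Suppose Villager 2 reports 3, Villager 3 reports 12 and Villager 4 reports 12.
Report 12: project built, pays 12, utility 12 - 12 = 0.
Report 3: project built, pays 3, utility 12 - 3 = 9.
So reporting 3 beats truth here (9 > 0).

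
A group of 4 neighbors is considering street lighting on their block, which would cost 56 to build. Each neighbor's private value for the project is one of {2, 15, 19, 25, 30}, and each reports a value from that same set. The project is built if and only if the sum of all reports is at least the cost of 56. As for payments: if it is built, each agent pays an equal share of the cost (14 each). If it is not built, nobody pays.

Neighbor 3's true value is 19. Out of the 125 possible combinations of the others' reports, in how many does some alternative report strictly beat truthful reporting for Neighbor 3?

Others report (2, 2, 25): truth gives 0; report 30 gives 5 > 0. Violating.
Others report (2, 2, 30): truth gives 0; report 25 gives 5 > 0. Violating.
Others report (2, 15, 15): truth gives 0; report 25 gives 5 > 0. Violating.
Others report (2, 15, 19): truth gives 0; report 25 gives 5 > 0. Violating.
Others report (2, 2, 2): truth gives 0; no alternative beats it.
Others report (2, 2, 15): truth gives 0; no alternative beats it.
(Checking all 125 profiles: 15 have a profitable deviation, 110 do not.)

15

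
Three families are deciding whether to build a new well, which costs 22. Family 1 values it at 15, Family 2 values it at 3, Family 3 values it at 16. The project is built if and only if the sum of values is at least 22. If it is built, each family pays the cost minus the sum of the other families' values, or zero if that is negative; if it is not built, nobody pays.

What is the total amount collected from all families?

Total value 34 ≥ cost 22, so it is built.
Family 1: others sum to 19; max(0, 22 - 19) = 3.
Family 2: others sum to 31; max(0, 22 - 31) = 0.
Family 3: others sum to 18; max(0, 22 - 18) = 4.
Total collected = 3 + 0 + 4 = 7.

7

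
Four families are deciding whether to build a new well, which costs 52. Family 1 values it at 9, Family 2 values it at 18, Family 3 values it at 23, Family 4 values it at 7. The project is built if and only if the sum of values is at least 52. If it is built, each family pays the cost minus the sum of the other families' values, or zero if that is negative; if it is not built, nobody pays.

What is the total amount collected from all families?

Total value 57 ≥ cost 52, so it is built.
Family 1: others sum to 48; max(0, 52 - 48) = 4.
Family 2: others sum to 39; max(0, 52 - 39) = 13.
Family 3: others sum to 34; max(0, 52 - 34) = 18.
Family 4: others sum to 50; max(0, 52 - 50) = 2.
Total collected = 4 + 13 + 18 + 2 = 37.

37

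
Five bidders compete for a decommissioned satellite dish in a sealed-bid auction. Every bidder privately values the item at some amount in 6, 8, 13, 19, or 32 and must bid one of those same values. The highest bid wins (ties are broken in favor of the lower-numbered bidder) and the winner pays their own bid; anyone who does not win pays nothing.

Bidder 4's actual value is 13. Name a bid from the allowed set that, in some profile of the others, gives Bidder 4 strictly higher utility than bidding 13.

8

Suppose Bidder 1 bids 6, Bidder 2 bids 6, Bidder 3 bids 6 and Bidder 5 bids 6.
Bid 13: wins, pays 13, utility 13 - 13 = 0.
Bid 8: wins, pays 8, utility 13 - 8 = 5.
So bidding 8 beats truth here (5 > 0).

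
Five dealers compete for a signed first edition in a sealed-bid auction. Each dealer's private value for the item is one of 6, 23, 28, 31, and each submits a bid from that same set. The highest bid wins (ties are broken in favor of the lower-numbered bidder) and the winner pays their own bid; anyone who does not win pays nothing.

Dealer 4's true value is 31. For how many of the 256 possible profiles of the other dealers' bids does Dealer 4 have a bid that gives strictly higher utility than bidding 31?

24

Others bid (6, 6, 6, 6): truth gives 0; bid 23 gives 8 > 0. Violating.
Others bid (6, 6, 6, 23): truth gives 0; bid 23 gives 8 > 0. Violating.
Others bid (6, 6, 6, 28): truth gives 0; bid 28 gives 3 > 0. Violating.
Others bid (6, 6, 23, 6): truth gives 0; bid 28 gives 3 > 0. Violating.
Others bid (6, 6, 6, 31): truth gives 0; no alternative beats it.
Others bid (6, 6, 23, 31): truth gives 0; no alternative beats it.
(Checking all 256 profiles: 24 have a profitable deviation, 232 do not.)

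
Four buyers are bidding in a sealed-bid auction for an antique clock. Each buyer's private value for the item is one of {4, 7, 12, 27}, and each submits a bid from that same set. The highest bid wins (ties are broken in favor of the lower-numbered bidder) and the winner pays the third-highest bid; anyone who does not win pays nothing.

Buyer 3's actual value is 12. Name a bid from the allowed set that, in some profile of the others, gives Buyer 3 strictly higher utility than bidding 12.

27

Suppose Buyer 1 bids 4, Buyer 2 bids 4 and Buyer 4 bids 27.
Bid 12: loses, pays 0, utility 0.
Bid 27: wins, pays 4, utility 12 - 4 = 8.
So bidding 27 beats truth here (8 > 0).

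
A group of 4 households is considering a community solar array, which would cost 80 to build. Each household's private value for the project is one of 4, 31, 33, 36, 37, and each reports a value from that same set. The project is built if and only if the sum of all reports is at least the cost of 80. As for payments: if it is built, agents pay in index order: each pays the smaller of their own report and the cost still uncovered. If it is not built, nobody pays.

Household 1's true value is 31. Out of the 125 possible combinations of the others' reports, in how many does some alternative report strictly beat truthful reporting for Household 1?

Others report (4, 36, 36): truth gives 0; report 4 gives 27 > 0. Violating.
Others report (4, 36, 37): truth gives 0; report 4 gives 27 > 0. Violating.
Others report (4, 37, 36): truth gives 0; report 4 gives 27 > 0. Violating.
Others report (4, 37, 37): truth gives 0; report 4 gives 27 > 0. Violating.
Others report (4, 4, 4): truth gives 0; no alternative beats it.
Others report (4, 4, 31): truth gives 0; no alternative beats it.
(Checking all 125 profiles: 76 have a profitable deviation, 49 do not.)

76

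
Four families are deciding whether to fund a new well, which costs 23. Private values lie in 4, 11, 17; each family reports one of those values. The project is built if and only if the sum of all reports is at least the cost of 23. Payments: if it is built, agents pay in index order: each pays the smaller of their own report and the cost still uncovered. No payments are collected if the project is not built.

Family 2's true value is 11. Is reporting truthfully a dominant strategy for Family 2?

No

Consider the case where Family 1 reports 4, Family 3 reports 4 and Family 4 reports 11.
Truthful report 11: project built, pays 11, utility 11 - 11 = 0.
Report 4 instead: project built, pays 4, utility 11 - 4 = 7.
Since 7 > 0, reporting 4 is strictly better here, so truthful reporting is not dominant.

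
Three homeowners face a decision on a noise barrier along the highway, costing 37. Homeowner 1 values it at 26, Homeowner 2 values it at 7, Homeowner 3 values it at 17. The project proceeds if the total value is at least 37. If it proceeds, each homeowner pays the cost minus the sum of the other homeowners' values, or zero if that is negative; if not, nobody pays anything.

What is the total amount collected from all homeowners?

17

Total value 50 ≥ cost 37, so it is built.
Homeowner 1: others sum to 24; max(0, 37 - 24) = 13.
Homeowner 2: others sum to 43; max(0, 37 - 43) = 0.
Homeowner 3: others sum to 33; max(0, 37 - 33) = 4.
Total collected = 13 + 0 + 4 = 17.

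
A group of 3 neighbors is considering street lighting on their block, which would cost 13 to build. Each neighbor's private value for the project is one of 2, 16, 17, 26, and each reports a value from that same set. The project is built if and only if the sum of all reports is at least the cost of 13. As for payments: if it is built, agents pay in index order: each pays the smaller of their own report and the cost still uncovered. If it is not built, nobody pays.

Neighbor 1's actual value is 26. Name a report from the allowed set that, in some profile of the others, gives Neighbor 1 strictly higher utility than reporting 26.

Suppose Neighbor 2 reports 2 and Neighbor 3 reports 16.
Report 26: project built, pays 13, utility 26 - 13 = 13.
Report 2: project built, pays 2, utility 26 - 2 = 24.
So reporting 2 beats truth here (24 > 13).

2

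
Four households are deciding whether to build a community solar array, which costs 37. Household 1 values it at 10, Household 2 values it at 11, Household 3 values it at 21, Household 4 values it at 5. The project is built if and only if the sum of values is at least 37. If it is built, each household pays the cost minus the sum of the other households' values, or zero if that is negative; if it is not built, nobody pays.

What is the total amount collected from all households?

Total value 47 ≥ cost 37, so it is built.
Household 1: others sum to 37; max(0, 37 - 37) = 0.
Household 2: others sum to 36; max(0, 37 - 36) = 1.
Household 3: others sum to 26; max(0, 37 - 26) = 11.
Household 4: others sum to 42; max(0, 37 - 42) = 0.
Total collected = 0 + 1 + 11 + 0 = 12.

12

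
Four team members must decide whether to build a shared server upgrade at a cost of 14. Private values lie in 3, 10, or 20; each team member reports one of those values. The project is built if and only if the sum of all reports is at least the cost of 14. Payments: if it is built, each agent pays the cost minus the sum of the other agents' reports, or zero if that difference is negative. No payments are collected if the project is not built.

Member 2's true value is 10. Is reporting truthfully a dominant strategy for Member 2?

Check each profile of the others' reports and compare truth against every alternative report.
Others report (3, 3, 10): truth gives 10, best alternative gives 10.
Others report (3, 3, 20): truth gives 10, best alternative gives 10.
Others report (3, 10, 3): truth gives 10, best alternative gives 10.
Others report (3, 10, 10): truth gives 10, best alternative gives 10.
Others report (3, 10, 20): truth gives 10, best alternative gives 10.
Others report (3, 20, 3): truth gives 10, best alternative gives 10.
(Remaining 21 profiles checked similarly; truth is weakly best in each.)
In every case the truthful report is at least as good as any alternative, so it is a dominant strategy.

Yes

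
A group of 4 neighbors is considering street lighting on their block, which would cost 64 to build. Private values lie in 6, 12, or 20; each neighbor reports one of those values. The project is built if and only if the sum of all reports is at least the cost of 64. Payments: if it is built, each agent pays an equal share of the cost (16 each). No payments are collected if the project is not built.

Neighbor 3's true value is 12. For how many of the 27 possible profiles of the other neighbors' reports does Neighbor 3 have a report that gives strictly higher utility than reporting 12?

Others report (12, 20, 20): truth gives -4; report 6 gives 0 > -4. Violating.
Others report (20, 12, 20): truth gives -4; report 6 gives 0 > -4. Violating.
Others report (20, 20, 12): truth gives -4; report 6 gives 0 > -4. Violating.
Others report (6, 6, 6): truth gives 0; no alternative beats it.
Others report (6, 6, 12): truth gives 0; no alternative beats it.
(Checking all 27 profiles: 3 have a profitable deviation, 24 do not.)

3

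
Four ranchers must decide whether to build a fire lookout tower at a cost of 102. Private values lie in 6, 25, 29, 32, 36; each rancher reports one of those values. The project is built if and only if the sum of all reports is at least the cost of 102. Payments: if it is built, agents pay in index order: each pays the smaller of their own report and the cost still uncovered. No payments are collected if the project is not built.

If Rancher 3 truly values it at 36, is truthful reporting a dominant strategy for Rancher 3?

Consider the case where Rancher 1 reports 6, Rancher 2 reports 29 and Rancher 4 reports 36.
Truthful report 36: project built, pays 36, utility 36 - 36 = 0.
Report 32 instead: project built, pays 32, utility 36 - 32 = 4.
Since 4 > 0, reporting 32 is strictly better here, so truthful reporting is not dominant.

No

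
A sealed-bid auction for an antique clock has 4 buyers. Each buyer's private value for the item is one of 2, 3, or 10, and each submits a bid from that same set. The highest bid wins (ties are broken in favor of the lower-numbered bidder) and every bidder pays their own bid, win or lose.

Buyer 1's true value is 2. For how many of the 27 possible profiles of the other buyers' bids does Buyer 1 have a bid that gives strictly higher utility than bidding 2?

7

Others bid (2, 2, 3): truth gives -2; bid 3 gives -1 > -2. Violating.
Others bid (2, 3, 2): truth gives -2; bid 3 gives -1 > -2. Violating.
Others bid (2, 3, 3): truth gives -2; bid 3 gives -1 > -2. Violating.
Others bid (3, 2, 2): truth gives -2; bid 3 gives -1 > -2. Violating.
Others bid (2, 2, 2): truth gives 0; no alternative beats it.
Others bid (2, 2, 10): truth gives -2; no alternative beats it.
(Checking all 27 profiles: 7 have a profitable deviation, 20 do not.)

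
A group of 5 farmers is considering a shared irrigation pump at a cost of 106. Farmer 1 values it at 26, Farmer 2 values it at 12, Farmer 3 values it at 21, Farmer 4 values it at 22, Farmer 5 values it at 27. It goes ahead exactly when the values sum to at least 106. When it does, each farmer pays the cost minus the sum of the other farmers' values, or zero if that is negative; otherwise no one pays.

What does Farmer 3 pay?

19

Total value 108 ≥ cost 106, so the project is built.
The other farmers' values sum to 87.
Cost minus that sum is 106 - 87 = 19.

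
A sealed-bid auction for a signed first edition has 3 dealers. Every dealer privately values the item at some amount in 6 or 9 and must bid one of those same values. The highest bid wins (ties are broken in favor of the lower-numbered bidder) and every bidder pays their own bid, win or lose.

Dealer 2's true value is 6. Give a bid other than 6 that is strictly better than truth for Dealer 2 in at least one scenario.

9

Suppose Dealer 1 bids 6 and Dealer 3 bids 6.
Bid 6: loses but pays 6, utility -6.
Bid 9: wins, pays 9, utility 6 - 9 = -3.
So bidding 9 beats truth here (-3 > -6).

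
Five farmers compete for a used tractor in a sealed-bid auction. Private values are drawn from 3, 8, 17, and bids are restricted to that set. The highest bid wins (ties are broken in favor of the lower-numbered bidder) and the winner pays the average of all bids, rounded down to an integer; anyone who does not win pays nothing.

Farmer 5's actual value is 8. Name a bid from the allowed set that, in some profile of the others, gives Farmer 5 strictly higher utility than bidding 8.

17

Suppose Farmer 1 bids 3, Farmer 2 bids 3, Farmer 3 bids 3 and Farmer 4 bids 8.
Bid 8: loses, pays 0, utility 0.
Bid 17: wins, pays 6, utility 8 - 6 = 2.
So bidding 17 beats truth here (2 > 0).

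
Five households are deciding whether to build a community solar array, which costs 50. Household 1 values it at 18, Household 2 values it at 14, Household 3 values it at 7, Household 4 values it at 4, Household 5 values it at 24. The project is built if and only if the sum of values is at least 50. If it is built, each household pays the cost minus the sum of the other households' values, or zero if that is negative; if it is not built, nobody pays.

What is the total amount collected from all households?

8

Total value 67 ≥ cost 50, so it is built.
Household 1: others sum to 49; max(0, 50 - 49) = 1.
Household 2: others sum to 53; max(0, 50 - 53) = 0.
Household 3: others sum to 60; max(0, 50 - 60) = 0.
Household 4: others sum to 63; max(0, 50 - 63) = 0.
Household 5: others sum to 43; max(0, 50 - 43) = 7.
Total collected = 1 + 0 + 0 + 0 + 7 = 8.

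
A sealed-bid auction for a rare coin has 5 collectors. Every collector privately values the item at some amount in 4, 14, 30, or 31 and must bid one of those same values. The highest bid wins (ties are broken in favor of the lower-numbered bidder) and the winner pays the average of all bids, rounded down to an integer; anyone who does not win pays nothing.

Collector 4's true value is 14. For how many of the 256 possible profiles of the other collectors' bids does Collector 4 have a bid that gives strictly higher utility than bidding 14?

Others bid (4, 4, 14, 4): truth gives 0; bid 30 gives 3 > 0. Violating.
Others bid (4, 4, 14, 14): truth gives 0; bid 30 gives 1 > 0. Violating.
Others bid (4, 14, 4, 4): truth gives 0; bid 30 gives 3 > 0. Violating.
Others bid (4, 14, 4, 14): truth gives 0; bid 30 gives 1 > 0. Violating.
Others bid (4, 4, 4, 4): truth gives 8; no alternative beats it.
Others bid (4, 4, 4, 14): truth gives 6; no alternative beats it.
(Checking all 256 profiles: 9 have a profitable deviation, 247 do not.)

9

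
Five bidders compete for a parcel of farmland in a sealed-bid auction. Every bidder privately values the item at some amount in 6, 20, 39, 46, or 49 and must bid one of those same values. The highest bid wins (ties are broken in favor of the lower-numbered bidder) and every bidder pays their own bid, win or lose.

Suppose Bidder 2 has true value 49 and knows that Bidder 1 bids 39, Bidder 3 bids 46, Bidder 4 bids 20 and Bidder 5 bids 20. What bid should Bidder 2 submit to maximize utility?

Bid 6: loses but pays 6, utility -6.
Bid 20: loses but pays 20, utility -20.
Bid 39: loses but pays 39, utility -39.
Bid 46: wins, pays 46, utility 49 - 46 = 3.
Bid 49: wins, pays 49, utility 49 - 49 = 0.
The best choice is 46 with utility 3.

46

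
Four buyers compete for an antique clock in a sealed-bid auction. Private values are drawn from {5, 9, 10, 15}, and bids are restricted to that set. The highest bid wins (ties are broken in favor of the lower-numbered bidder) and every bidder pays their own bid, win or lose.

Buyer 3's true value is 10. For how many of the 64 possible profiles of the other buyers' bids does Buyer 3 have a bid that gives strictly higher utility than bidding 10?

Others bid (5, 5, 5): truth gives 0; bid 9 gives 1 > 0. Violating.
Others bid (5, 5, 9): truth gives 0; bid 9 gives 1 > 0. Violating.
Others bid (5, 5, 15): truth gives -10; bid 5 gives -5 > -10. Violating.
Others bid (5, 9, 15): truth gives -10; bid 5 gives -5 > -10. Violating.
Others bid (5, 5, 10): truth gives 0; no alternative beats it.
Others bid (5, 9, 5): truth gives 0; no alternative beats it.
(Checking all 64 profiles: 54 have a profitable deviation, 10 do not.)

54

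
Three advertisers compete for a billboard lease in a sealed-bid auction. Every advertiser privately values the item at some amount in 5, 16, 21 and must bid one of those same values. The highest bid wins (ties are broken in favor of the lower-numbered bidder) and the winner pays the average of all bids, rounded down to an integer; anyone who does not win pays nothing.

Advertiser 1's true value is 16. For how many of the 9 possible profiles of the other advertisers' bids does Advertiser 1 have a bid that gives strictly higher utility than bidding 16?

3

Others bid (5, 5): truth gives 8; bid 5 gives 11 > 8. Violating.
Others bid (5, 21): truth gives 0; bid 21 gives 1 > 0. Violating.
Others bid (21, 5): truth gives 0; bid 21 gives 1 > 0. Violating.
Others bid (5, 16): truth gives 4; no alternative beats it.
Others bid (16, 5): truth gives 4; no alternative beats it.
(Checking all 9 profiles: 3 have a profitable deviation, 6 do not.)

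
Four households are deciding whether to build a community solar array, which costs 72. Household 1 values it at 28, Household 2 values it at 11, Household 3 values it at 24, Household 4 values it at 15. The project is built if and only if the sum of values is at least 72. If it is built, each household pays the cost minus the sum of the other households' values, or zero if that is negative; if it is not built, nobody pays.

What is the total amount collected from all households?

Total value 78 ≥ cost 72, so it is built.
Household 1: others sum to 50; max(0, 72 - 50) = 22.
Household 2: others sum to 67; max(0, 72 - 67) = 5.
Household 3: others sum to 54; max(0, 72 - 54) = 18.
Household 4: others sum to 63; max(0, 72 - 63) = 9.
Total collected = 22 + 5 + 18 + 9 = 54.

54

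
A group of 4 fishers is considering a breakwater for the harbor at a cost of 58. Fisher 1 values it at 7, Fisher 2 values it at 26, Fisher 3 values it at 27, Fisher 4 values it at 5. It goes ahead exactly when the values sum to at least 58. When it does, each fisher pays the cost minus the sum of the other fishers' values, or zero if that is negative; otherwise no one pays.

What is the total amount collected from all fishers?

Total value 65 ≥ cost 58, so it is built.
Fisher 1: others sum to 58; max(0, 58 - 58) = 0.
Fisher 2: others sum to 39; max(0, 58 - 39) = 19.
Fisher 3: others sum to 38; max(0, 58 - 38) = 20.
Fisher 4: others sum to 60; max(0, 58 - 60) = 0.
Total collected = 0 + 19 + 20 + 0 = 39.

39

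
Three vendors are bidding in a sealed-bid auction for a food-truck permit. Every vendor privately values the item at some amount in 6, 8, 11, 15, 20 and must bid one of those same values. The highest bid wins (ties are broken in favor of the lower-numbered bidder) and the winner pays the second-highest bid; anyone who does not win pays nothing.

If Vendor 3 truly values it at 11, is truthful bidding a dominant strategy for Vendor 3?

Check each profile of the others' bids and compare truth against every alternative bid.
Others bid (6, 6): truth gives 5, best alternative gives 5.
Others bid (6, 8): truth gives 3, best alternative gives 3.
Others bid (8, 6): truth gives 3, best alternative gives 3.
Others bid (8, 8): truth gives 3, best alternative gives 3.
Others bid (6, 11): truth gives 0, best alternative gives 0.
Others bid (6, 15): truth gives 0, best alternative gives 0.
(Remaining 19 profiles checked similarly; truth is weakly best in each.)
In every case the truthful bid is at least as good as any alternative, so it is a dominant strategy.

Yes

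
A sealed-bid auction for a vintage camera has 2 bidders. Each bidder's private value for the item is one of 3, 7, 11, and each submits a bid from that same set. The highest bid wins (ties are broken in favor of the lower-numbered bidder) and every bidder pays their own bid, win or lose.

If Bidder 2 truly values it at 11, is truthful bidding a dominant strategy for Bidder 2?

No

Consider the case where Bidder 1 bids 3.
Truthful bid 11: wins, pays 11, utility 11 - 11 = 0.
Bid 7 instead: wins, pays 7, utility 11 - 7 = 4.
Since 4 > 0, bidding 7 is strictly better here, so truthful bidding is not dominant.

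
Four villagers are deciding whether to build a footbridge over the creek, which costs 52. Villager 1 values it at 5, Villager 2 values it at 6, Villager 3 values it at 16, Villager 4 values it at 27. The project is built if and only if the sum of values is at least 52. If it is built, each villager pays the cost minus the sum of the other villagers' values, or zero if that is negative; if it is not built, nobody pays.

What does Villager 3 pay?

14

Total value 54 ≥ cost 52, so the project is built.
The other villagers' values sum to 38.
Cost minus that sum is 52 - 38 = 14.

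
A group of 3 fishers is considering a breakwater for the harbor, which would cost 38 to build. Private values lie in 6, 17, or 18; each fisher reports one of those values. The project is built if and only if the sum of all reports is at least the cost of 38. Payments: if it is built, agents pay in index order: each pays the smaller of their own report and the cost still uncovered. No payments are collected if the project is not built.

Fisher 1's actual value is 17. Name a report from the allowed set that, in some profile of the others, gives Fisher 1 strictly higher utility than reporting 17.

Suppose Fisher 2 reports 17 and Fisher 3 reports 17.
Report 17: project built, pays 17, utility 17 - 17 = 0.
Report 6: project built, pays 6, utility 17 - 6 = 11.
So reporting 6 beats truth here (11 > 0).

6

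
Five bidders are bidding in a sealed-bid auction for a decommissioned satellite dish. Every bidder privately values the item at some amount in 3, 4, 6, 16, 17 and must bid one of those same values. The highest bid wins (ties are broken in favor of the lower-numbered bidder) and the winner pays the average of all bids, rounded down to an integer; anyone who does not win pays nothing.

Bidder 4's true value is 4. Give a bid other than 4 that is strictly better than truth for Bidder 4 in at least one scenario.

Suppose Bidder 1 bids 3, Bidder 2 bids 3, Bidder 3 bids 4 and Bidder 5 bids 3.
Bid 4: loses, pays 0, utility 0.
Bid 6: wins, pays 3, utility 4 - 3 = 1.
So bidding 6 beats truth here (1 > 0).

6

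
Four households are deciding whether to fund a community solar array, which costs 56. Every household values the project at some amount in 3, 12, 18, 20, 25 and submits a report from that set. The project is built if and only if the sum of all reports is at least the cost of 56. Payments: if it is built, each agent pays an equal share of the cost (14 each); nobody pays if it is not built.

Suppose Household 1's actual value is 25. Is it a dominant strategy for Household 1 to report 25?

Check each profile of the others' reports and compare truth against every alternative report.
Others report (3, 3, 25): truth gives 11, best alternative gives 0.
Others report (3, 12, 18): truth gives 11, best alternative gives 0.
Others report (3, 12, 20): truth gives 11, best alternative gives 0.
Others report (3, 18, 12): truth gives 11, best alternative gives 0.
Others report (3, 20, 12): truth gives 11, best alternative gives 0.
Others report (3, 25, 3): truth gives 11, best alternative gives 0.
(Remaining 119 profiles checked similarly; truth is weakly best in each.)
In every case the truthful report is at least as good as any alternative, so it is a dominant strategy.

Yes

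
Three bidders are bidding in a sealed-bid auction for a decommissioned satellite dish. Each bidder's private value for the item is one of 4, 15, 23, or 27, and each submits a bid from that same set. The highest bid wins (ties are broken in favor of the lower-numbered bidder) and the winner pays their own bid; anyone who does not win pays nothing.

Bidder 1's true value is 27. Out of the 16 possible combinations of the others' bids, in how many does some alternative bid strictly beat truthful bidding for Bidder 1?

Others bid (4, 4): truth gives 0; bid 4 gives 23 > 0. Violating.
Others bid (4, 15): truth gives 0; bid 15 gives 12 > 0. Violating.
Others bid (4, 23): truth gives 0; bid 23 gives 4 > 0. Violating.
Others bid (15, 4): truth gives 0; bid 15 gives 12 > 0. Violating.
Others bid (4, 27): truth gives 0; no alternative beats it.
Others bid (15, 27): truth gives 0; no alternative beats it.
(Checking all 16 profiles: 9 have a profitable deviation, 7 do not.)

9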